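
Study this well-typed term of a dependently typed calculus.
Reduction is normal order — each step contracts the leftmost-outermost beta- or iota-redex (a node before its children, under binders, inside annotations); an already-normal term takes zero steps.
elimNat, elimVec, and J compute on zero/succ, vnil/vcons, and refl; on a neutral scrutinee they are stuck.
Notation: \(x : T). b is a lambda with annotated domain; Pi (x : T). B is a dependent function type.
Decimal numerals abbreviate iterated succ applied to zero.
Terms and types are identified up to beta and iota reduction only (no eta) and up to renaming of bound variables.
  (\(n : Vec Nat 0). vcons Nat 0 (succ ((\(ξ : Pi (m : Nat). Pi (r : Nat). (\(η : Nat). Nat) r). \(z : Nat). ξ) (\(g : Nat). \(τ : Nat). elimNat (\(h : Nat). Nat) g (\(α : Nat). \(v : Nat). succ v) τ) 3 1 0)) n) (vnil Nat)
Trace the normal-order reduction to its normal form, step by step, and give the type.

normal-order reduction sequence:
  (\(n : Vec Nat 0). vcons Nat 0 (succ ((\(ξ : Pi (m : Nat). Pi (r : Nat). (\(η : Nat). Nat) r). \(z : Nat). ξ) (\(g : Nat). \(τ : Nat). elimNat (\(h : Nat). Nat) g (\(α : Nat). \(v : Nat). succ v) τ) 3 1 0)) n) (vnil Nat)
  ~> vcons Nat 0 (succ ((\(n : Pi (ξ : Nat). Pi (m : Nat). (\(r : Nat). Nat) m). \(η : Nat). n) (\(z : Nat). \(g : Nat). elimNat (\(τ : Nat). Nat) z (\(h : Nat). \(α : Nat). succ α) g) 3 1 0)) (vnil Nat)
  ~> vcons Nat 0 (succ ((\(n : Nat). \(ξ : Nat). \(m : Nat). elimNat (\(r : Nat). Nat) ξ (\(η : Nat). \(z : Nat). succ z) m) 3 1 0)) (vnil Nat)
  ~> vcons Nat 0 (succ ((\(n : Nat). \(ξ : Nat). elimNat (\(m : Nat). Nat) n (\(r : Nat). \(η : Nat). succ η) ξ) 1 0)) (vnil Nat)
  ~> vcons Nat 0 (succ ((\(n : Nat). elimNat (\(ξ : Nat). Nat) 1 (\(m : Nat). \(r : Nat). succ r) n) 0)) (vnil Nat)
  ~> vcons Nat 0 (succ (elimNat (\(n : Nat). Nat) 1 (\(ξ : Nat). \(m : Nat). succ m) 0)) (vnil Nat)
  ~> vcons Nat 0 2 (vnil Nat)
the term's type:
  Vec Nat 1


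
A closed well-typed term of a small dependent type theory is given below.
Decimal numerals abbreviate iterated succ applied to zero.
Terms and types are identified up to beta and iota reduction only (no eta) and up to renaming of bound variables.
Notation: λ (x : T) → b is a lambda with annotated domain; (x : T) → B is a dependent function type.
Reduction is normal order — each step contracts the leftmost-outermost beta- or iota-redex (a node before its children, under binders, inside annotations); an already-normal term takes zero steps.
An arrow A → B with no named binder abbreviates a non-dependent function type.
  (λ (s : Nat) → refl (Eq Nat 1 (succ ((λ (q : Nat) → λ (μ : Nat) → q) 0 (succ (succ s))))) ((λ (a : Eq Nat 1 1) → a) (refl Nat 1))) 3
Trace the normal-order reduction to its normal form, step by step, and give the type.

normal-order reduction:
  (λ (s : Nat) → refl (Eq Nat 1 (succ ((λ (q : Nat) → λ (μ : Nat) → q) 0 (succ (succ s))))) ((λ (a : Eq Nat 1 1) → a) (refl Nat 1))) 3
  ~> refl (Eq Nat 1 (succ ((λ (s : Nat) → λ (q : Nat) → s) 0 5))) ((λ (μ : Eq Nat 1 1) → μ) (refl Nat 1))
  ~> refl (Eq Nat 1 (succ ((λ (s : Nat) → 0) 5))) ((λ (q : Eq Nat 1 1) → q) (refl Nat 1))
  ~> refl (Eq Nat 1 1) ((λ (s : Eq Nat 1 1) → s) (refl Nat 1))
  ~> refl (Eq Nat 1 1) (refl Nat 1)
the term's type:
  Eq (Eq Nat 1 1) (refl Nat 1) (refl Nat 1)


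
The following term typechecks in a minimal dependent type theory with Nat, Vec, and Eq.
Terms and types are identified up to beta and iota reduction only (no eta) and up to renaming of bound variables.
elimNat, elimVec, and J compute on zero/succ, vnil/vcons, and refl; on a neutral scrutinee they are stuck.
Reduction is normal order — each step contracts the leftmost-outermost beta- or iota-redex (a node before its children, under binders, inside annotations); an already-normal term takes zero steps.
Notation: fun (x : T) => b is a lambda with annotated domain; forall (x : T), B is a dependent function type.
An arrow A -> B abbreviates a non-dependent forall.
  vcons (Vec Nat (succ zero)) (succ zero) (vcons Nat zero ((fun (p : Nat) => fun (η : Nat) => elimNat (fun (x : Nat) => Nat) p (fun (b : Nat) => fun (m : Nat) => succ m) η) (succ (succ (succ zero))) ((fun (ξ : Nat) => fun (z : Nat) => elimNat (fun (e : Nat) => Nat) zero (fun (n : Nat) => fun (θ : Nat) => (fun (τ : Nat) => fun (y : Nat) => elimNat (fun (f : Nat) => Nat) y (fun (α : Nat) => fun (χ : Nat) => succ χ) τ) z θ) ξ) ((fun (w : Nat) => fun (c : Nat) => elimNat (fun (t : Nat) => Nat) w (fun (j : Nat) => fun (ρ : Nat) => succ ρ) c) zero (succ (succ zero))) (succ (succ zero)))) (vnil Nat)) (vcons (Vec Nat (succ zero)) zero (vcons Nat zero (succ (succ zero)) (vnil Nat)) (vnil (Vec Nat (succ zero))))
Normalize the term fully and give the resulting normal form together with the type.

normal form:
  vcons (Vec Nat (succ zero)) (succ zero) (vcons Nat zero (succ (succ (succ (succ (succ (succ (succ zero))))))) (vnil Nat)) (vcons (Vec Nat (succ zero)) zero (vcons Nat zero (succ (succ zero)) (vnil Nat)) (vnil (Vec Nat (succ zero))))
the term's type:
  Vec (Vec Nat (succ zero)) (succ (succ zero))
observation: the leftmost-outermost redex is a beta-redex, and normalization takes 42 steps.


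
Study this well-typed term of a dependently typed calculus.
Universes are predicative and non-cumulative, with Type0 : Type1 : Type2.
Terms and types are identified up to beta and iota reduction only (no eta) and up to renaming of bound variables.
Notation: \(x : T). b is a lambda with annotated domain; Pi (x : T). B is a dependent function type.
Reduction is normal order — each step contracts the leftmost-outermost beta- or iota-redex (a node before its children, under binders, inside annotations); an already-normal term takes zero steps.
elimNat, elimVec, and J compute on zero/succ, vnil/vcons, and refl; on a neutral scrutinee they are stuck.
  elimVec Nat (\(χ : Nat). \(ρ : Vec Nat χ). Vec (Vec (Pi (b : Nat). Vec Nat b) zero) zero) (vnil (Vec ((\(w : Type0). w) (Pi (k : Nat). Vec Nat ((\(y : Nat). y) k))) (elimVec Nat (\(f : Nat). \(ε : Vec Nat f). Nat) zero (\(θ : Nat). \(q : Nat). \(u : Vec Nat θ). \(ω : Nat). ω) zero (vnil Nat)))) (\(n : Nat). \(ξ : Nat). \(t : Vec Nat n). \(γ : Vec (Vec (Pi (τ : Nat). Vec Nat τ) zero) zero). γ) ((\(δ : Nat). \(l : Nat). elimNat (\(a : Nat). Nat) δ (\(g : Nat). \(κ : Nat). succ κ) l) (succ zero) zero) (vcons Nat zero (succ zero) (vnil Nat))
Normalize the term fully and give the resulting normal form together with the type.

normal form:
  vnil (Vec (Pi (χ : Nat). Vec Nat χ) zero)
type:
  Vec (Vec (Pi (χ : Nat). Vec Nat χ) zero) zero
observation: reduction starts at an elimVec iota-redex, and 9 normal-order steps reach the normal form.


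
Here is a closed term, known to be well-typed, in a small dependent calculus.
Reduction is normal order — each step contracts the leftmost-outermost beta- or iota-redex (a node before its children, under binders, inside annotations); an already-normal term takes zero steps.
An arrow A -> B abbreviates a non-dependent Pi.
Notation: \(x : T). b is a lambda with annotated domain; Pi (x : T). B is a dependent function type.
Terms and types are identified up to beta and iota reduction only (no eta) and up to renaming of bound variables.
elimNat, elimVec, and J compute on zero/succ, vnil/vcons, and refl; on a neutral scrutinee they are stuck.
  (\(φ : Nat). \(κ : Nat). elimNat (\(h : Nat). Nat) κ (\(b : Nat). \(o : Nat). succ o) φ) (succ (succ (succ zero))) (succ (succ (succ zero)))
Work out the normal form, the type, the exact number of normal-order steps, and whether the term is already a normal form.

reduced normal form:
  succ (succ (succ (succ (succ (succ zero)))))
type:
  Nat
normal-order step count: 12
already normal: no
first redex: a beta-redex


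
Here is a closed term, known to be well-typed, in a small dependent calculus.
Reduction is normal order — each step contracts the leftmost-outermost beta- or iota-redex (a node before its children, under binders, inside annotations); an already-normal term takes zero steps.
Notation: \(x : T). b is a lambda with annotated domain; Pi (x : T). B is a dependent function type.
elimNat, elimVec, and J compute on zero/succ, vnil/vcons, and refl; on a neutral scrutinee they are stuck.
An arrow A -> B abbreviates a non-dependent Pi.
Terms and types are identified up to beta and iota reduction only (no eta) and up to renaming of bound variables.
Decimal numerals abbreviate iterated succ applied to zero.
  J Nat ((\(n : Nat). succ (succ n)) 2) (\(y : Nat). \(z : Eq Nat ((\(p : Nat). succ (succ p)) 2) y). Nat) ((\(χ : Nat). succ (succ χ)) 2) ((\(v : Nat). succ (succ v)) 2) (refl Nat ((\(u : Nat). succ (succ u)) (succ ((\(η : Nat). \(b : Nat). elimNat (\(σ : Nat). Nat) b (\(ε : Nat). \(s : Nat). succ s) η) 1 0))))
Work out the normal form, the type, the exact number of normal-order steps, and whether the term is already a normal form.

reduced normal form:
  4
inferred type:
  Nat
normal-order step count: 2
started in normal form: no
first contracted redex: a J iota-redex


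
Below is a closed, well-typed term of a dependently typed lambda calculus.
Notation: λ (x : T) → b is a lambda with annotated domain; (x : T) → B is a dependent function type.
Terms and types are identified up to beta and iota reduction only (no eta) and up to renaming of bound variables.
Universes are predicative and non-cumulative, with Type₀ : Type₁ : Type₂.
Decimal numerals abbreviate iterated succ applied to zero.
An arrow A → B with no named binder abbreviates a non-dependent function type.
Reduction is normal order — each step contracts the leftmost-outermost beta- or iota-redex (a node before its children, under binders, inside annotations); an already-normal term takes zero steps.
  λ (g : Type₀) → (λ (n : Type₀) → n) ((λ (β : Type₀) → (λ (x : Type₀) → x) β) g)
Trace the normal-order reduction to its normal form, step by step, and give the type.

reduction (normal order):
  λ (g : Type₀) → (λ (n : Type₀) → n) ((λ (β : Type₀) → (λ (x : Type₀) → x) β) g)
  ~> λ (g : Type₀) → (λ (n : Type₀) → (λ (β : Type₀) → β) n) g
  ~> λ (g : Type₀) → (λ (n : Type₀) → n) g
  ~> λ (g : Type₀) → g
type:
  Type₀ → Type₀


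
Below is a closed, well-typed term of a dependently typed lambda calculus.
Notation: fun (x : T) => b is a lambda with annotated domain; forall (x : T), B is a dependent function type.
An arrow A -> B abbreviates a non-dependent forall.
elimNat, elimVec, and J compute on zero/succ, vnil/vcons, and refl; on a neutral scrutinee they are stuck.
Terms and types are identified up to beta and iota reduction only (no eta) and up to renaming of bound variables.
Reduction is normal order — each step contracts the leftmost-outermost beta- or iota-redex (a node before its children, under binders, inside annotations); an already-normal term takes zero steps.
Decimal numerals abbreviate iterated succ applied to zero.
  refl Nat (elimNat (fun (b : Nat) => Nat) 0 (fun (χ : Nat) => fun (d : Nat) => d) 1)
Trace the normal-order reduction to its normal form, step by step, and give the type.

reduction (normal order):
  refl Nat (elimNat (fun (b : Nat) => Nat) 0 (fun (χ : Nat) => fun (d : Nat) => d) 1)
  ~> refl Nat ((fun (b : Nat) => fun (χ : Nat) => χ) 0 (elimNat (fun (d : Nat) => Nat) 0 (fun (τ : Nat) => fun (ν : Nat) => ν) 0))
  ~> refl Nat ((fun (b : Nat) => b) (elimNat (fun (χ : Nat) => Nat) 0 (fun (d : Nat) => fun (τ : Nat) => τ) 0))
  ~> refl Nat (elimNat (fun (b : Nat) => Nat) 0 (fun (χ : Nat) => fun (d : Nat) => d) 0)
  ~> refl Nat 0
type:
  Eq Nat 0 0


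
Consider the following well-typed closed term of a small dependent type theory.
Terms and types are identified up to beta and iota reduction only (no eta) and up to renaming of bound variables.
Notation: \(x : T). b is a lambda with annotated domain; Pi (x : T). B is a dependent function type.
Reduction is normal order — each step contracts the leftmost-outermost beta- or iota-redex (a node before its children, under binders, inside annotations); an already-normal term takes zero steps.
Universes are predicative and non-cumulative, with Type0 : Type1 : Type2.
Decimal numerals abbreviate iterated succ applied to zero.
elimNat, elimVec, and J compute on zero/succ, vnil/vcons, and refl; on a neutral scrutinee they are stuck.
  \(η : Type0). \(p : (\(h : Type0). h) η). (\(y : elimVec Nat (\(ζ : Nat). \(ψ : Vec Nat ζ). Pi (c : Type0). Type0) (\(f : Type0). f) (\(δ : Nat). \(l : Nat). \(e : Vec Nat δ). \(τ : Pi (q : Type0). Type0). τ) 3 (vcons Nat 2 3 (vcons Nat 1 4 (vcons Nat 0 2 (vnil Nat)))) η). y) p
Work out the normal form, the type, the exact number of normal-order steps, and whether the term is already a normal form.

resulting normal form:
  \(η : Type0). \(p : η). p
inferred type:
  Pi (η : Type0). Pi (p : η). η
normal-order step count: 2
term was already normal: no
first redex: a beta-redex


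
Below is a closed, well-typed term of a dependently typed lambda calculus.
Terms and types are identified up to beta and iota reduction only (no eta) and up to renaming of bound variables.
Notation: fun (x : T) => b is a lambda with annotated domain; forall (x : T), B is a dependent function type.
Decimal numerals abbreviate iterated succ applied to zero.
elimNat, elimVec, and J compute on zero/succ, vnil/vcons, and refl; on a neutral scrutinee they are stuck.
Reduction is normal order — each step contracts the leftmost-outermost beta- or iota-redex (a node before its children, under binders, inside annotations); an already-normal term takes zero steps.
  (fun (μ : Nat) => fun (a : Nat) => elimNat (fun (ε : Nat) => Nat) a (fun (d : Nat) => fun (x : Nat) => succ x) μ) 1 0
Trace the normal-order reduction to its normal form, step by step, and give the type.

normal-order reduction:
  (fun (μ : Nat) => fun (a : Nat) => elimNat (fun (ε : Nat) => Nat) a (fun (d : Nat) => fun (x : Nat) => succ x) μ) 1 0
  ~> (fun (μ : Nat) => elimNat (fun (a : Nat) => Nat) μ (fun (ε : Nat) => fun (d : Nat) => succ d) 1) 0
  ~> elimNat (fun (μ : Nat) => Nat) 0 (fun (a : Nat) => fun (ε : Nat) => succ ε) 1
  ~> (fun (μ : Nat) => fun (a : Nat) => succ a) 0 (elimNat (fun (ε : Nat) => Nat) 0 (fun (d : Nat) => fun (x : Nat) => succ x) 0)
  ~> (fun (μ : Nat) => succ μ) (elimNat (fun (a : Nat) => Nat) 0 (fun (ε : Nat) => fun (d : Nat) => succ d) 0)
  ~> succ (elimNat (fun (μ : Nat) => Nat) 0 (fun (a : Nat) => fun (ε : Nat) => succ ε) 0)
  ~> 1
the term's type:
  Nat


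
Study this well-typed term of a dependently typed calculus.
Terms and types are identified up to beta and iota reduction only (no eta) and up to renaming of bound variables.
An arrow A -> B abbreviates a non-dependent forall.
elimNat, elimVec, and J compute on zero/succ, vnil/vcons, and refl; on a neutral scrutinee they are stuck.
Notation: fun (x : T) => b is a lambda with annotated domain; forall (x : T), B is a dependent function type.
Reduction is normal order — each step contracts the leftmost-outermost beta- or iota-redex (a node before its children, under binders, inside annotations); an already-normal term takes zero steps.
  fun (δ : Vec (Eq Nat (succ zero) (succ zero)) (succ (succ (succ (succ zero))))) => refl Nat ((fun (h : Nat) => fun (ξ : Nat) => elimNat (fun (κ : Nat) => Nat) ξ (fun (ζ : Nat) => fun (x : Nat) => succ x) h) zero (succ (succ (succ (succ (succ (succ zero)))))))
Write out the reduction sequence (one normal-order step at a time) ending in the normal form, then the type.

reduction (normal order):
  fun (δ : Vec (Eq Nat (succ zero) (succ zero)) (succ (succ (succ (succ zero))))) => refl Nat ((fun (h : Nat) => fun (ξ : Nat) => elimNat (fun (κ : Nat) => Nat) ξ (fun (ζ : Nat) => fun (x : Nat) => succ x) h) zero (succ (succ (succ (succ (succ (succ zero)))))))
  ~> fun (δ : Vec (Eq Nat (succ zero) (succ zero)) (succ (succ (succ (succ zero))))) => refl Nat ((fun (h : Nat) => elimNat (fun (ξ : Nat) => Nat) h (fun (κ : Nat) => fun (ζ : Nat) => succ ζ) zero) (succ (succ (succ (succ (succ (succ zero)))))))
  ~> fun (δ : Vec (Eq Nat (succ zero) (succ zero)) (succ (succ (succ (succ zero))))) => refl Nat (elimNat (fun (h : Nat) => Nat) (succ (succ (succ (succ (succ (succ zero)))))) (fun (ξ : Nat) => fun (κ : Nat) => succ κ) zero)
  ~> fun (δ : Vec (Eq Nat (succ zero) (succ zero)) (succ (succ (succ (succ zero))))) => refl Nat (succ (succ (succ (succ (succ (succ zero))))))
inferred type:
  Vec (Eq Nat (succ zero) (succ zero)) (succ (succ (succ (succ zero)))) -> Eq Nat (succ (succ (succ (succ (succ (succ zero)))))) (succ (succ (succ (succ (succ (succ zero))))))


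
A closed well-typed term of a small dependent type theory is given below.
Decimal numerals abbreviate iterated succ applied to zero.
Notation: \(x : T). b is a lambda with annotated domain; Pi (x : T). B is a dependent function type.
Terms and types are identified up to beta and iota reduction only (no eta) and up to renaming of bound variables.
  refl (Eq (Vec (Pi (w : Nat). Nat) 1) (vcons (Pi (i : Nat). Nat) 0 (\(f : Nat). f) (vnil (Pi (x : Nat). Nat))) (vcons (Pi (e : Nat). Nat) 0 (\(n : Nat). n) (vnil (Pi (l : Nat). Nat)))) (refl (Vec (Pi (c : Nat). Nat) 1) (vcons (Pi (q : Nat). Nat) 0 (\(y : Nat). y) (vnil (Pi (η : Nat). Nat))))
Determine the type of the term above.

type:
  Eq (Eq (Vec (Pi (w : Nat). Nat) 1) (vcons (Pi (i : Nat). Nat) 0 (\(f : Nat). f) (vnil (Pi (x : Nat). Nat))) (vcons (Pi (e : Nat). Nat) 0 (\(n : Nat). n) (vnil (Pi (l : Nat). Nat)))) (refl (Vec (Pi (c : Nat). Nat) 1) (vcons (Pi (q : Nat). Nat) 0 (\(y : Nat). y) (vnil (Pi (η : Nat). Nat)))) (refl (Vec (Pi (ψ : Nat). Nat) 1) (vcons (Pi (t : Nat). Nat) 0 (\(ω : Nat). ω) (vnil (Pi (ε : Nat). Nat))))


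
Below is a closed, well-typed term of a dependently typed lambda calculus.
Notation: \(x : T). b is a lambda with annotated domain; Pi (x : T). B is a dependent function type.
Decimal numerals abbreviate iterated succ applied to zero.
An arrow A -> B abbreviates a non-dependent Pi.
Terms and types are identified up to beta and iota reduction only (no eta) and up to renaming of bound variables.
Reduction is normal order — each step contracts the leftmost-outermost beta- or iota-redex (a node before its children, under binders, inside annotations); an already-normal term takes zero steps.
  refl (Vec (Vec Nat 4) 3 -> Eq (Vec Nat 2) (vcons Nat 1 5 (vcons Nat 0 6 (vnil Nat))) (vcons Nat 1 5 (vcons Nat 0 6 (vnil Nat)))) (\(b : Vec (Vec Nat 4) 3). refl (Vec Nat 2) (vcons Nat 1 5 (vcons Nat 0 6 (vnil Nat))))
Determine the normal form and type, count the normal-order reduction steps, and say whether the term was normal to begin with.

normal form:
  refl (Vec (Vec Nat 4) 3 -> Eq (Vec Nat 2) (vcons Nat 1 5 (vcons Nat 0 6 (vnil Nat))) (vcons Nat 1 5 (vcons Nat 0 6 (vnil Nat)))) (\(b : Vec (Vec Nat 4) 3). refl (Vec Nat 2) (vcons Nat 1 5 (vcons Nat 0 6 (vnil Nat))))
inferred type:
  Eq (Vec (Vec Nat 4) 3 -> Eq (Vec Nat 2) (vcons Nat 1 5 (vcons Nat 0 6 (vnil Nat))) (vcons Nat 1 5 (vcons Nat 0 6 (vnil Nat)))) (\(b : Vec (Vec Nat 4) 3). refl (Vec Nat 2) (vcons Nat 1 5 (vcons Nat 0 6 (vnil Nat)))) (\(η : Vec (Vec Nat 4) 3). refl (Vec Nat 2) (vcons Nat 1 5 (vcons Nat 0 6 (vnil Nat))))
steps to reach normal form (normal order): 0
term was already normal: yes


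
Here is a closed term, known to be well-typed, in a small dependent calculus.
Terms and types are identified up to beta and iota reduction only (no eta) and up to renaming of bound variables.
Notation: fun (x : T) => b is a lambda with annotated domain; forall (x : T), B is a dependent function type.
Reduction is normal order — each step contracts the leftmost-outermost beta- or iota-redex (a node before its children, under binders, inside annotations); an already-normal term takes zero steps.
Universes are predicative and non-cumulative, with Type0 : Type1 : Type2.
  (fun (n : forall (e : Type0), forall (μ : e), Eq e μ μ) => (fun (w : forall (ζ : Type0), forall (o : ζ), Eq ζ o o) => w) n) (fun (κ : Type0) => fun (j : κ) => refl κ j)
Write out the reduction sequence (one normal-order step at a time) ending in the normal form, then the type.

normal-order reduction:
  (fun (n : forall (e : Type0), forall (μ : e), Eq e μ μ) => (fun (w : forall (ζ : Type0), forall (o : ζ), Eq ζ o o) => w) n) (fun (κ : Type0) => fun (j : κ) => refl κ j)
  ~> (fun (n : forall (e : Type0), forall (μ : e), Eq e μ μ) => n) (fun (w : Type0) => fun (ζ : w) => refl w ζ)
  ~> fun (n : Type0) => fun (e : n) => refl n e
inferred type:
  forall (n : Type0), forall (e : n), Eq n e e


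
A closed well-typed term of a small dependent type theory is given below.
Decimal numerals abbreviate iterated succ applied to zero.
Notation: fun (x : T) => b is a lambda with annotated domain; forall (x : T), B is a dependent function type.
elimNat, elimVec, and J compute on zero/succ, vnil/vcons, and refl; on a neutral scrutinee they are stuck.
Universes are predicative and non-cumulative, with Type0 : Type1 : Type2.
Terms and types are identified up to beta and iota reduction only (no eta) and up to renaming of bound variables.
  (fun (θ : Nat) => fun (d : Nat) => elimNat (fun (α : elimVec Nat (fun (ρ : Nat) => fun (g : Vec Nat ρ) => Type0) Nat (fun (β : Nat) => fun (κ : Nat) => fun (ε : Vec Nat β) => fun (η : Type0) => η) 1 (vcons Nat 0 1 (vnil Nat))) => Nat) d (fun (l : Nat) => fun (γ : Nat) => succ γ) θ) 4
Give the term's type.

inferred type:
  forall (θ : Nat), Nat


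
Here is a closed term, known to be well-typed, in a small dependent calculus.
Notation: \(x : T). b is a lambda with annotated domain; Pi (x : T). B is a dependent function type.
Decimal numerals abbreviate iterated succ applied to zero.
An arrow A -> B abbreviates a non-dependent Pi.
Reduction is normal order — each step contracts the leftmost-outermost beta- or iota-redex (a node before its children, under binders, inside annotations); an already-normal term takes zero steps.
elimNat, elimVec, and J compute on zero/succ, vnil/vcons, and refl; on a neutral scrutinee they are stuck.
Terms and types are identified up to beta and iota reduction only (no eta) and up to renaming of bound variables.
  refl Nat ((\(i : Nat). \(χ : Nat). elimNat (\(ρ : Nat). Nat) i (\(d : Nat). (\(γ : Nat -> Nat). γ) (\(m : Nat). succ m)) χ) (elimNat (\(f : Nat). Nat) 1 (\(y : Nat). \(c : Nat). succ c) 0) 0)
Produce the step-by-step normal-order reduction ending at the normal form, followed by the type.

normal-order reduction sequence:
  refl Nat ((\(i : Nat). \(χ : Nat). elimNat (\(ρ : Nat). Nat) i (\(d : Nat). (\(γ : Nat -> Nat). γ) (\(m : Nat). succ m)) χ) (elimNat (\(f : Nat). Nat) 1 (\(y : Nat). \(c : Nat). succ c) 0) 0)
  ~> refl Nat ((\(i : Nat). elimNat (\(χ : Nat). Nat) (elimNat (\(ρ : Nat). Nat) 1 (\(d : Nat). \(γ : Nat). succ γ) 0) (\(m : Nat). (\(f : Nat -> Nat). f) (\(y : Nat). succ y)) i) 0)
  ~> refl Nat (elimNat (\(i : Nat). Nat) (elimNat (\(χ : Nat). Nat) 1 (\(ρ : Nat). \(d : Nat). succ d) 0) (\(γ : Nat). (\(m : Nat -> Nat). m) (\(f : Nat). succ f)) 0)
  ~> refl Nat (elimNat (\(i : Nat). Nat) 1 (\(χ : Nat). \(ρ : Nat). succ ρ) 0)
  ~> refl Nat 1
inferred type:
  Eq Nat 1 1


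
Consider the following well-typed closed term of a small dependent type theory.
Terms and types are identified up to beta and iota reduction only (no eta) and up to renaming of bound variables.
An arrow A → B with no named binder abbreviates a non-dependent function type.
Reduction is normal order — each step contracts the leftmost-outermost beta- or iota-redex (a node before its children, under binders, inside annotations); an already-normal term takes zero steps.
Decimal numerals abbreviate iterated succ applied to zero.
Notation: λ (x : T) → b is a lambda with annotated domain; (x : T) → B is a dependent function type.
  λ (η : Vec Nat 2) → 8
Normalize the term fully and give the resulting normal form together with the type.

resulting normal form:
  λ (η : Vec Nat 2) → 8
the term's type:
  Vec Nat 2 → Nat
observation: no redex remains anywhere in the term; it is its own normal form.


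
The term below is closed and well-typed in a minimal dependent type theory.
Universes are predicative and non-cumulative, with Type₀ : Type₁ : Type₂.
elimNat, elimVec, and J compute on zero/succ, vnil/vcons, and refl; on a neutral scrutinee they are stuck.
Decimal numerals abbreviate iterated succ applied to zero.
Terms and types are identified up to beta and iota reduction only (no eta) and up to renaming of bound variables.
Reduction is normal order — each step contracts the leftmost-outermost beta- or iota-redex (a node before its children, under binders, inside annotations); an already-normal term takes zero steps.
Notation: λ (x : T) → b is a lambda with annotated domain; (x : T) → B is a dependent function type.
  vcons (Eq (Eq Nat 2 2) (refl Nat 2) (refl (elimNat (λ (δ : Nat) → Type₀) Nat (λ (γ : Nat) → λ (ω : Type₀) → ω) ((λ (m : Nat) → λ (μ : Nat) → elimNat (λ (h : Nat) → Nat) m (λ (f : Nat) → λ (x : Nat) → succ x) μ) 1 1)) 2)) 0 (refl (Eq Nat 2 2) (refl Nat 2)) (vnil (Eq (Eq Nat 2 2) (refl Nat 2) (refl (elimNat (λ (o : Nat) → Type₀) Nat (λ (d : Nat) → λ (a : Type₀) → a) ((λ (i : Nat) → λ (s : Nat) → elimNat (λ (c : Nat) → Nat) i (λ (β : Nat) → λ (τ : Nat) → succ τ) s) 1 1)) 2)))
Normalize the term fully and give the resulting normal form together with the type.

reduced normal form:
  vcons (Eq (Eq Nat 2 2) (refl Nat 2) (refl Nat 2)) 0 (refl (Eq Nat 2 2) (refl Nat 2)) (vnil (Eq (Eq Nat 2 2) (refl Nat 2) (refl Nat 2)))
inferred type:
  Vec (Eq (Eq Nat 2 2) (refl Nat 2) (refl Nat 2)) 1
observation: the first redex contracted is a beta-redex; the normal form is reached in 26 normal-order steps.


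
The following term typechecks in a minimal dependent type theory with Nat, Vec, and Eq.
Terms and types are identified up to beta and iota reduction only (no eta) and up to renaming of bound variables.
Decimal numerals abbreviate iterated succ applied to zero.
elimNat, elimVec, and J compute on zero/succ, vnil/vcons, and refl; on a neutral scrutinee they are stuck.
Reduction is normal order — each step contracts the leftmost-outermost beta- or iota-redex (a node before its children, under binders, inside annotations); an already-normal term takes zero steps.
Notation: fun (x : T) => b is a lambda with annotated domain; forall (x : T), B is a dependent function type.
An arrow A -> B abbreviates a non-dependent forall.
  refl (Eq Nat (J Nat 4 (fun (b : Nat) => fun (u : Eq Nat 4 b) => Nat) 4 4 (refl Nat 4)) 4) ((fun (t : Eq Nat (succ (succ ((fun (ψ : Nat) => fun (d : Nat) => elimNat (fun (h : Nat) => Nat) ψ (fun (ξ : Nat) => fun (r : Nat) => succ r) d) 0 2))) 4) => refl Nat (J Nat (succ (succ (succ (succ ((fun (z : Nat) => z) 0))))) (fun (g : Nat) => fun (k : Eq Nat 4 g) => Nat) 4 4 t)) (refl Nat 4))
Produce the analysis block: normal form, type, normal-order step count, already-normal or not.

resulting normal form:
  refl (Eq Nat 4 4) (refl Nat 4)
the term's type:
  Eq (Eq Nat 4 4) (refl Nat 4) (refl Nat 4)
reduction steps (normal order): 3
term was already normal: no
first redex: a J iota-redex


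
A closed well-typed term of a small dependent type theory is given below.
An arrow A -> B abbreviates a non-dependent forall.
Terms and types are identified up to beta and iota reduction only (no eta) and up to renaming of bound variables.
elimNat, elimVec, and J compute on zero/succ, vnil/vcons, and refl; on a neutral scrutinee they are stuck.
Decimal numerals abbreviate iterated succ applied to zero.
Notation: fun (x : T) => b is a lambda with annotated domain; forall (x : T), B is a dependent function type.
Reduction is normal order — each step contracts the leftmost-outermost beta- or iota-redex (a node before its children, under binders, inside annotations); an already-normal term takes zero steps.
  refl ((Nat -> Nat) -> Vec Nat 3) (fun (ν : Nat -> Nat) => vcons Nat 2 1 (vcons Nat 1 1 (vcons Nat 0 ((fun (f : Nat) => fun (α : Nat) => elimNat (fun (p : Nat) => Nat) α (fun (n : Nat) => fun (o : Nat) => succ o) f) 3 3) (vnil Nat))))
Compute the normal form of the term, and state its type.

resulting normal form:
  refl ((Nat -> Nat) -> Vec Nat 3) (fun (ν : Nat -> Nat) => vcons Nat 2 1 (vcons Nat 1 1 (vcons Nat 0 6 (vnil Nat))))
type:
  Eq ((Nat -> Nat) -> Vec Nat 3) (fun (ν : Nat -> Nat) => vcons Nat 2 1 (vcons Nat 1 1 (vcons Nat 0 6 (vnil Nat)))) (fun (f : Nat -> Nat) => vcons Nat 2 1 (vcons Nat 1 1 (vcons Nat 0 6 (vnil Nat))))
observation: normalization takes exactly 12 steps under the normal-order strategy.


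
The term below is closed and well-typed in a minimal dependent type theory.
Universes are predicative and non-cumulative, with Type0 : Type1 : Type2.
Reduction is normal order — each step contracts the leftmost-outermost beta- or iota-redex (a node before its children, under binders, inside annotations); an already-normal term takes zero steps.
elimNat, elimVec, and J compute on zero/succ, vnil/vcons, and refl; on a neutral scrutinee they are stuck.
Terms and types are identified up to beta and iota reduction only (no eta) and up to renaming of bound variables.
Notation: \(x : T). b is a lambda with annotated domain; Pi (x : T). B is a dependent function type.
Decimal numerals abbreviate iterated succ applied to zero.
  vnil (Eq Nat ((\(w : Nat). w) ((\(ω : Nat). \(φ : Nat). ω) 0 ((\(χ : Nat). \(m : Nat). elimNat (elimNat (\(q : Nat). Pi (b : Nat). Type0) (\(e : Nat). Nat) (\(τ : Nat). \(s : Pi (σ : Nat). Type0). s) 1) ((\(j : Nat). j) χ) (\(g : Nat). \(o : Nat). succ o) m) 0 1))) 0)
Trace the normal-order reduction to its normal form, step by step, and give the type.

reduction (normal order):
  vnil (Eq Nat ((\(w : Nat). w) ((\(ω : Nat). \(φ : Nat). ω) 0 ((\(χ : Nat). \(m : Nat). elimNat (elimNat (\(q : Nat). Pi (b : Nat). Type0) (\(e : Nat). Nat) (\(τ : Nat). \(s : Pi (σ : Nat). Type0). s) 1) ((\(j : Nat). j) χ) (\(g : Nat). \(o : Nat). succ o) m) 0 1))) 0)
  ~> vnil (Eq Nat ((\(w : Nat). \(ω : Nat). w) 0 ((\(φ : Nat). \(χ : Nat). elimNat (elimNat (\(m : Nat). Pi (q : Nat). Type0) (\(b : Nat). Nat) (\(e : Nat). \(τ : Pi (s : Nat). Type0). τ) 1) ((\(σ : Nat). σ) φ) (\(j : Nat). \(g : Nat). succ g) χ) 0 1)) 0)
  ~> vnil (Eq Nat ((\(w : Nat). 0) ((\(ω : Nat). \(φ : Nat). elimNat (elimNat (\(χ : Nat). Pi (m : Nat). Type0) (\(q : Nat). Nat) (\(b : Nat). \(e : Pi (τ : Nat). Type0). e) 1) ((\(s : Nat). s) ω) (\(σ : Nat). \(j : Nat). succ j) φ) 0 1)) 0)
  ~> vnil (Eq Nat 0 0)
type:
  Vec (Eq Nat 0 0) 0


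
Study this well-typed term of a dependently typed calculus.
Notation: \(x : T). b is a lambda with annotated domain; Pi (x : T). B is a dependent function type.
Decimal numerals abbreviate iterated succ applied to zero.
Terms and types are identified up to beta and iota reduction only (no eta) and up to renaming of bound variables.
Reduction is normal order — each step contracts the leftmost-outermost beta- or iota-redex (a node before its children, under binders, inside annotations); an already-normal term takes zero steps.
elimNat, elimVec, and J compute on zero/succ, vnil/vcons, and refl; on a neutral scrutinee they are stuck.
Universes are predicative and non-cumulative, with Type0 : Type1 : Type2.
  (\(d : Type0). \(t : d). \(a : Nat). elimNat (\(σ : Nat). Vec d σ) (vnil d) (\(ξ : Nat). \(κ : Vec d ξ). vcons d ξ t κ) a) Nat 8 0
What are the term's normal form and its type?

normal form:
  vnil Nat
inferred type:
  Vec Nat 0
observation: 4 normal-order steps normalize the term, beginning with a beta-redex.


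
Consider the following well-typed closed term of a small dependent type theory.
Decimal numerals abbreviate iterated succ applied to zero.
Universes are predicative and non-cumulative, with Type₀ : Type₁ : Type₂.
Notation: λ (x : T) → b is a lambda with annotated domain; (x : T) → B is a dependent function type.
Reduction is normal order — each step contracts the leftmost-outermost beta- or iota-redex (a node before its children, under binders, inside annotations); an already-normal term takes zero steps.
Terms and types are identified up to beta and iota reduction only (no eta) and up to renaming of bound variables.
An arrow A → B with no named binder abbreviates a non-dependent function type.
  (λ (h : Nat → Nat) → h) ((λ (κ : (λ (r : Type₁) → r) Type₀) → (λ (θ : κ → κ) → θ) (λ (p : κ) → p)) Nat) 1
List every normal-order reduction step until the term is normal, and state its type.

reduction (normal order):
  (λ (h : Nat → Nat) → h) ((λ (κ : (λ (r : Type₁) → r) Type₀) → (λ (θ : κ → κ) → θ) (λ (p : κ) → p)) Nat) 1
  ~> (λ (h : (λ (κ : Type₁) → κ) Type₀) → (λ (r : h → h) → r) (λ (θ : h) → θ)) Nat 1
  ~> (λ (h : Nat → Nat) → h) (λ (κ : Nat) → κ) 1
  ~> (λ (h : Nat) → h) 1
  ~> 1
inferred type:
  Nat


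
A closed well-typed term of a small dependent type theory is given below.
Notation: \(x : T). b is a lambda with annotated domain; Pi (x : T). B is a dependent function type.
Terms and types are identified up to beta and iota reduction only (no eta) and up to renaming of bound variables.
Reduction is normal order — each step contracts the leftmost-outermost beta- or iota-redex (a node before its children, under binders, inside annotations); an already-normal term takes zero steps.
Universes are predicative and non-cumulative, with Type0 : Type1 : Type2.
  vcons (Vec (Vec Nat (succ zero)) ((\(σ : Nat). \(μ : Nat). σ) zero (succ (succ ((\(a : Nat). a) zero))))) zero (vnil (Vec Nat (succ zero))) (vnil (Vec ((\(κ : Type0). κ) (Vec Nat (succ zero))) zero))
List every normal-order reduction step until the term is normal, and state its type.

reduction (normal order):
  vcons (Vec (Vec Nat (succ zero)) ((\(σ : Nat). \(μ : Nat). σ) zero (succ (succ ((\(a : Nat). a) zero))))) zero (vnil (Vec Nat (succ zero))) (vnil (Vec ((\(κ : Type0). κ) (Vec Nat (succ zero))) zero))
  ~> vcons (Vec (Vec Nat (succ zero)) ((\(σ : Nat). zero) (succ (succ ((\(μ : Nat). μ) zero))))) zero (vnil (Vec Nat (succ zero))) (vnil (Vec ((\(a : Type0). a) (Vec Nat (succ zero))) zero))
  ~> vcons (Vec (Vec Nat (succ zero)) zero) zero (vnil (Vec Nat (succ zero))) (vnil (Vec ((\(σ : Type0). σ) (Vec Nat (succ zero))) zero))
  ~> vcons (Vec (Vec Nat (succ zero)) zero) zero (vnil (Vec Nat (succ zero))) (vnil (Vec (Vec Nat (succ zero)) zero))
the term's type:
  Vec (Vec (Vec Nat (succ zero)) zero) (succ zero)


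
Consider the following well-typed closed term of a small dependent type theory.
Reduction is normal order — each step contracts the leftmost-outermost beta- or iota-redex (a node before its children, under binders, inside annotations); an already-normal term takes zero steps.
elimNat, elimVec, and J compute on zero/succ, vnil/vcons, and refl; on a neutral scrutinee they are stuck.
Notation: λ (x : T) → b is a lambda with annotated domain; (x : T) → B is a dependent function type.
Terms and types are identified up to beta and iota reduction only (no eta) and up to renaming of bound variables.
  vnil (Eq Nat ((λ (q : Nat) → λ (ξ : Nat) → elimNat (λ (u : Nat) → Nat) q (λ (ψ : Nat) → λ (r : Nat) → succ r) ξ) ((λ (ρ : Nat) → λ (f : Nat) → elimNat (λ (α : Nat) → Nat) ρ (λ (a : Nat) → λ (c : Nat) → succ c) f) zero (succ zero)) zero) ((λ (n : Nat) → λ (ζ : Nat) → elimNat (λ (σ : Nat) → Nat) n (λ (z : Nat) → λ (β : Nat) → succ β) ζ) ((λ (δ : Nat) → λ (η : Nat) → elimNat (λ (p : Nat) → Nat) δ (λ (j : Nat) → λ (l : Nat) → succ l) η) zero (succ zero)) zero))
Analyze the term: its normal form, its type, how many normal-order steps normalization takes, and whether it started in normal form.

normal form:
  vnil (Eq Nat (succ zero) (succ zero))
the term's type:
  Vec (Eq Nat (succ zero) (succ zero)) zero
steps to reach normal form (normal order): 18
term was already normal: no
first redex: a beta-redex


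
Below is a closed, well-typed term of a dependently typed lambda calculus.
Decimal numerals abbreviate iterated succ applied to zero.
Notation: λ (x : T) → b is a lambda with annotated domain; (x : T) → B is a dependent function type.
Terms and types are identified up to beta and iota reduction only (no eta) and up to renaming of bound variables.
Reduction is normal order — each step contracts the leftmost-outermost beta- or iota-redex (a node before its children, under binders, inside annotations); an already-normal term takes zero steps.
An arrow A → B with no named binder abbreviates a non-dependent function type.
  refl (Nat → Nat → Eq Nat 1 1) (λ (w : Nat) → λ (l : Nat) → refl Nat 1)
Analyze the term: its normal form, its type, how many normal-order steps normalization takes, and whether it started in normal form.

reduced normal form:
  refl (Nat → Nat → Eq Nat 1 1) (λ (w : Nat) → λ (l : Nat) → refl Nat 1)
inferred type:
  Eq (Nat → Nat → Eq Nat 1 1) (λ (w : Nat) → λ (l : Nat) → refl Nat 1) (λ (n : Nat) → λ (o : Nat) → refl Nat 1)
normal-order step count: 0
started in normal form: yes


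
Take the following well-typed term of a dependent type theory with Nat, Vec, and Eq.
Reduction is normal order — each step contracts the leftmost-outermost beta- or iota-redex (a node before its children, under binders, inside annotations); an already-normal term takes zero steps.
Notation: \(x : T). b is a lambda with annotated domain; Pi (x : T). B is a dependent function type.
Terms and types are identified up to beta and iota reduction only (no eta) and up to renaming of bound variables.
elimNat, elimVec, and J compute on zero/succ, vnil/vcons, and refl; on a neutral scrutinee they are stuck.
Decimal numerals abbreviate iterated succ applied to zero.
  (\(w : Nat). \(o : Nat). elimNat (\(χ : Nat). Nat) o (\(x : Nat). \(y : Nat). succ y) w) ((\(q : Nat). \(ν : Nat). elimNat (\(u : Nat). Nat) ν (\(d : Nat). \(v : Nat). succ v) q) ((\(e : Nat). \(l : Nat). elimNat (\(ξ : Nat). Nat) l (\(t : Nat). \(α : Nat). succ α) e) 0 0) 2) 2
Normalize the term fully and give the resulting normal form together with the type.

resulting normal form:
  4
type:
  Nat


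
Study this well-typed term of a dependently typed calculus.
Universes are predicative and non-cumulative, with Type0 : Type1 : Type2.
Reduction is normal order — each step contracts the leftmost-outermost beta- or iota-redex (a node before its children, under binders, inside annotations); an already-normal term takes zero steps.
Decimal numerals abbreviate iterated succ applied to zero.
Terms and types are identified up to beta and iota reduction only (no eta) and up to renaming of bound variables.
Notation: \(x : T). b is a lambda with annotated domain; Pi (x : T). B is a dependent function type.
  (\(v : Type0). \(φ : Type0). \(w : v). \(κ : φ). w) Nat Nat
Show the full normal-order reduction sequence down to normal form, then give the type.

normal-order reduction sequence:
  (\(v : Type0). \(φ : Type0). \(w : v). \(κ : φ). w) Nat Nat
  ~> (\(v : Type0). \(φ : Nat). \(w : v). φ) Nat
  ~> \(v : Nat). \(φ : Nat). v
the term's type:
  Pi (v : Nat). Pi (φ : Nat). Nat


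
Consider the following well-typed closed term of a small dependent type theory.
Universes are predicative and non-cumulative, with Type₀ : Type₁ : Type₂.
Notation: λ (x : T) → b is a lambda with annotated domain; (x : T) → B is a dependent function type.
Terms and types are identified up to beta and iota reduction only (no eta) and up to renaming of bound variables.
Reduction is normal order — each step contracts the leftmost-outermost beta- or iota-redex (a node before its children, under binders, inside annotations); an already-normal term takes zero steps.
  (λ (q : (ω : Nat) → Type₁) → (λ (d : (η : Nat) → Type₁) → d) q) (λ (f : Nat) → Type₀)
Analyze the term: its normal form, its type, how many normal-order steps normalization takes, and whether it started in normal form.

resulting normal form:
  λ (q : Nat) → Type₀
the term's type:
  (q : Nat) → Type₁
reduction steps (normal order): 2
started in normal form: no
first contracted redex: a beta-redex
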